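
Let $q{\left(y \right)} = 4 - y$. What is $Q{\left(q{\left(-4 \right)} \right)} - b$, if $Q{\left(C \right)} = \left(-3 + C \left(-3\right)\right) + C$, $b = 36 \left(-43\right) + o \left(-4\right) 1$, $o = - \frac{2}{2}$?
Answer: $1525$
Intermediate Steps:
$o = -1$ ($o = \left(-2\right) \frac{1}{2} = -1$)
$b = -1544$ ($b = 36 \left(-43\right) + \left(-1\right) \left(-4\right) 1 = -1548 + 4 \cdot 1 = -1548 + 4 = -1544$)
$Q{\left(C \right)} = -3 - 2 C$ ($Q{\left(C \right)} = \left(-3 - 3 C\right) + C = -3 - 2 C$)
$Q{\left(q{\left(-4 \right)} \right)} - b = \left(-3 - 2 \left(4 - -4\right)\right) - -1544 = \left(-3 - 2 \left(4 + 4\right)\right) + 1544 = \left(-3 - 16\right) + 1544 = -19 + 1544 = 1525$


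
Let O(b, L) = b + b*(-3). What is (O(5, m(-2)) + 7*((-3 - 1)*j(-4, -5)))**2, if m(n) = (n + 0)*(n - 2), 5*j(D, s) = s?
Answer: 324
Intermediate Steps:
j(D, s) = s/5
m(n) = n*(-2 + n)
O(b, L) = -2*b (O(b, L) = b - 3*b = -2*b)
(O(5, m(-2)) + 7*((-3 - 1)*j(-4, -5)))**2 = (-2*5 + 7*((-3 - 1)*((1/5)*(-5))))**2 = (-10 + 7*(-4*(-1)))**2 = (-10 + 7*4)**2 = (-10 + 28)**2 = 18**2 = 324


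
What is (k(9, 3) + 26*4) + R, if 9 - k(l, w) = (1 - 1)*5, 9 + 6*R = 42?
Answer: 237/2 ≈ 118.50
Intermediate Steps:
R = 11/2 (R = -3/2 + (⅙)*42 = -3/2 + 7 = 11/2 ≈ 5.5000)
k(l, w) = 9 (k(l, w) = 9 - (1 - 1)*5 = 9 - 0*5 = 9 - 1*0 = 9 + 0 = 9)
(k(9, 3) + 26*4) + R = (9 + 26*4) + 11/2 = (9 + 104) + 11/2 = 113 + 11/2 = 237/2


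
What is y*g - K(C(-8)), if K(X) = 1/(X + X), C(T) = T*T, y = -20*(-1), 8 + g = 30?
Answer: 56319/128 ≈ 439.99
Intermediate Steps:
g = 22 (g = -8 + 30 = 22)
y = 20
C(T) = T²
K(X) = 1/(2*X)
y*g - K(C(-8)) = 20*22 - 1/(2*((-8)²)) = 440 - 1/(2*64) = 440 - 1*1/128 = 440 - 1/128 = 56319/128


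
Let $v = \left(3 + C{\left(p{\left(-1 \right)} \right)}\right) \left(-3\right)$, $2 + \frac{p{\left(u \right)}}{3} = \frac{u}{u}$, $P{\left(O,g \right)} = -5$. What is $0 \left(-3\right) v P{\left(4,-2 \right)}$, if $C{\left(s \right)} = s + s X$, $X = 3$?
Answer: $0$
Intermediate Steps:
$p{\left(u \right)} = -3$ ($p{\left(u \right)} = -6 + 3 \frac{u}{u} = -6 + 3 \cdot 1 = -6 + 3 = -3$)
$C{\left(s \right)} = 4 s$ ($C{\left(s \right)} = s + s 3 = s + 3 s = 4 s$)
$v = 27$ ($v = \left(3 + 4 \left(-3\right)\right) \left(-3\right) = \left(3 - 12\right) \left(-3\right) = \left(-9\right) \left(-3\right) = 27$)
$0 \left(-3\right) v P{\left(4,-2 \right)} = 0 \left(-3\right) 27 \left(-5\right) = 0 \cdot 27 \left(-5\right) = 0 \left(-5\right) = 0$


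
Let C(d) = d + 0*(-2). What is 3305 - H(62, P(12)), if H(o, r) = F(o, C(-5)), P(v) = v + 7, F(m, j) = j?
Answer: 3310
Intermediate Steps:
C(d) = d (C(d) = d + 0 = d)
P(v) = 7 + v
H(o, r) = -5
3305 - H(62, P(12)) = 3305 - 1*(-5) = 3305 + 5 = 3310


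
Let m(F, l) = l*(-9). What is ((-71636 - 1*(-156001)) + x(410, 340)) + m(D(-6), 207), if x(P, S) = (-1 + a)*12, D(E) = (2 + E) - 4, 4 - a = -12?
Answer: 82682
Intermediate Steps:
a = 16 (a = 4 - 1*(-12) = 4 + 12 = 16)
D(E) = -2 + E
x(P, S) = 180 (x(P, S) = (-1 + 16)*12 = 15*12 = 180)
m(F, l) = -9*l
((-71636 - 1*(-156001)) + x(410, 340)) + m(D(-6), 207) = ((-71636 - 1*(-156001)) + 180) - 9*207 = ((-71636 + 156001) + 180) - 1863 = (84365 + 180) - 1863 = 84545 - 1863 = 82682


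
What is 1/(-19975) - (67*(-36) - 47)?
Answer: 49118524/19975 ≈ 2459.0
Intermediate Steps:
1/(-19975) - (67*(-36) - 47) = -1/19975 - (-2412 - 47) = -1/19975 - 1*(-2459) = -1/19975 + 2459 = 49118524/19975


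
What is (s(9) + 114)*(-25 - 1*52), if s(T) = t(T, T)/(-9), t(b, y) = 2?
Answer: -78848/9 ≈ -8760.9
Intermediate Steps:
s(T) = -2/9 (s(T) = 2/(-9) = 2*(-⅑) = -2/9)
(s(9) + 114)*(-25 - 1*52) = (-2/9 + 114)*(-25 - 1*52) = 1024*(-25 - 52)/9 = (1024/9)*(-77) = -78848/9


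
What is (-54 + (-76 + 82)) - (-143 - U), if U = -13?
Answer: 82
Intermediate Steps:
(-54 + (-76 + 82)) - (-143 - U) = (-54 + (-76 + 82)) - (-143 - 1*(-13)) = (-54 + 6) - (-143 + 13) = -48 - 1*(-130) = -48 + 130 = 82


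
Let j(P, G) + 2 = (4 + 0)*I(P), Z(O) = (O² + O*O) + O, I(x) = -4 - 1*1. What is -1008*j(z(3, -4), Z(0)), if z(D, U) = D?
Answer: 22176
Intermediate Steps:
I(x) = -5 (I(x) = -4 - 1 = -5)
Z(O) = O + 2*O² (Z(O) = (O² + O²) + O = 2*O² + O = O + 2*O²)
j(P, G) = -22 (j(P, G) = -2 + (4 + 0)*(-5) = -2 + 4*(-5) = -2 - 20 = -22)
-1008*j(z(3, -4), Z(0)) = -1008*(-22) = 22176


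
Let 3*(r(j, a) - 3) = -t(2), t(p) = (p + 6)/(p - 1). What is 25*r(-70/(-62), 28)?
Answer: 25/3 ≈ 8.3333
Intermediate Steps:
t(p) = (6 + p)/(-1 + p)
r(j, a) = ⅓ (r(j, a) = 3 + (-(6 + 2)/(-1 + 2))/3 = 3 + (-8/1)/3 = 3 + (-8)/3 = 3 + (-1*8)/3 = 3 + (⅓)*(-8) = 3 - 8/3 = ⅓)
25*r(-70/(-62), 28) = 25*(⅓) = 25/3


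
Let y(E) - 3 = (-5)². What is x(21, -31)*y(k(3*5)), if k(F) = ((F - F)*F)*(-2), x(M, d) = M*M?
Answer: 12348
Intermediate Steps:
x(M, d) = M²
k(F) = 0 (k(F) = (0*F)*(-2) = 0*(-2) = 0)
y(E) = 28 (y(E) = 3 + (-5)² = 3 + 25 = 28)
x(21, -31)*y(k(3*5)) = 21²*28 = 441*28 = 12348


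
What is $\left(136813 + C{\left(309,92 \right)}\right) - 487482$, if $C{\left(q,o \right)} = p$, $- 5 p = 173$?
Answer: $- \frac{1753518}{5} \approx -3.507 \cdot 10^{5}$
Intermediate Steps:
$p = - \frac{173}{5}$ ($p = \left(- \frac{1}{5}\right) 173 = - \frac{173}{5} \approx -34.6$)
$C{\left(q,o \right)} = - \frac{173}{5}$
$\left(136813 + C{\left(309,92 \right)}\right) - 487482 = \left(136813 - \frac{173}{5}\right) - 487482 = \frac{683892}{5} - 487482 = - \frac{1753518}{5}$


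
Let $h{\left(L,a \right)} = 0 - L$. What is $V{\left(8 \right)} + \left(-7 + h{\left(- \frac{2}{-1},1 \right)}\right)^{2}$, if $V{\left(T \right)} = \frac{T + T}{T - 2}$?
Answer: $\frac{251}{3} \approx 83.667$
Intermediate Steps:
$V{\left(T \right)} = \frac{2 T}{-2 + T}$
$h{\left(L,a \right)} = - L$
$V{\left(8 \right)} + \left(-7 + h{\left(- \frac{2}{-1},1 \right)}\right)^{2} = 2 \cdot 8 \frac{1}{-2 + 8} + \left(-7 - - \frac{2}{-1}\right)^{2} = 2 \cdot 8 \cdot \frac{1}{6} + \left(-7 - \left(-2\right) \left(-1\right)\right)^{2} = 2 \cdot 8 \cdot \frac{1}{6} + \left(-7 - 2\right)^{2} = \frac{8}{3} + \left(-7 - 2\right)^{2} = \frac{8}{3} + \left(-9\right)^{2} = \frac{8}{3} + 81 = \frac{251}{3}$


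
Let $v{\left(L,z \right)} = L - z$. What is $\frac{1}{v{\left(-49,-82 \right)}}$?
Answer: $\frac{1}{33} \approx 0.030303$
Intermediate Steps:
$\frac{1}{v{\left(-49,-82 \right)}} = \frac{1}{-49 - -82} = \frac{1}{-49 + 82} = \frac{1}{33}$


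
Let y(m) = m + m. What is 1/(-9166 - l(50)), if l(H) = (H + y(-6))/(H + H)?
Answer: -50/458319 ≈ -0.00010909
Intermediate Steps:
y(m) = 2*m
l(H) = (-12 + H)/(2*H) (l(H) = (H + 2*(-6))/(H + H) = (H - 12)/((2*H)) = (-12 + H)*(1/(2*H)) = (-12 + H)/(2*H))
1/(-9166 - l(50)) = 1/(-9166 - (-12 + 50)/(2*50)) = 1/(-9166 - 38/(2*50)) = 1/(-9166 - 1*19/50) = 1/(-9166 - 19/50) = 1/(-458319/50) = -50/458319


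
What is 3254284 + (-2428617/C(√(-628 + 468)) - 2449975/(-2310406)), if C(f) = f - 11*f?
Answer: 7518719729279/2310406 - 2428617*I*√10/400 ≈ 3.2543e+6 - 19200.0*I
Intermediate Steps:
C(f) = -10*f
3254284 + (-2428617/C(√(-628 + 468)) - 2449975/(-2310406)) = 3254284 + (-2428617*(-1/(10*√(-628 + 468))) - 2449975/(-2310406)) = 3254284 + (-2428617*I*√10/400 - 2449975*(-1/2310406)) = 3254284 + (-2428617*I*√10/400 + 2449975/2310406) = 3254284 + (2449975/2310406 - 2428617*I*√10/400) = 7518719729279/2310406 - 2428617*I*√10/400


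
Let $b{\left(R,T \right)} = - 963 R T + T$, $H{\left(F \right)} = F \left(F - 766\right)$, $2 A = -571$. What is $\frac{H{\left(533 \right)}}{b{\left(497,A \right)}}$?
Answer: $- \frac{124189}{136643155} \approx -0.00090886$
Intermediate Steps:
$A = - \frac{571}{2}$ ($A = \frac{1}{2} \left(-571\right) = - \frac{571}{2} \approx -285.5$)
$H{\left(F \right)} = F \left(-766 + F\right)$
$b{\left(R,T \right)} = T - 963 R T$ ($b{\left(R,T \right)} = - 963 R T + T = T - 963 R T$)
$\frac{H{\left(533 \right)}}{b{\left(497,A \right)}} = \frac{533 \left(-766 + 533\right)}{\left(- \frac{571}{2}\right) \left(1 - 478611\right)} = \frac{533 \left(-233\right)}{\left(- \frac{571}{2}\right) \left(1 - 478611\right)} = - \frac{124189}{\left(- \frac{571}{2}\right) \left(-478610\right)} = - \frac{124189}{136643155}$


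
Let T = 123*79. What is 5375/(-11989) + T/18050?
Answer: 1025177/11389550 ≈ 0.090010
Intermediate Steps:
T = 9717
5375/(-11989) + T/18050 = 5375/(-11989) + 9717/18050 = 5375*(-1/11989) + 9717*(1/18050) = -5375/11989 + 9717/18050 = 1025177/11389550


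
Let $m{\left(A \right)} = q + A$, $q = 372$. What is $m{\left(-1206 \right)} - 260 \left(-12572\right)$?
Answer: $3267886$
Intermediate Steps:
$m{\left(A \right)} = 372 + A$
$m{\left(-1206 \right)} - 260 \left(-12572\right) = \left(372 - 1206\right) - 260 \left(-12572\right) = -834 - -3268720 = -834 + 3268720 = 3267886$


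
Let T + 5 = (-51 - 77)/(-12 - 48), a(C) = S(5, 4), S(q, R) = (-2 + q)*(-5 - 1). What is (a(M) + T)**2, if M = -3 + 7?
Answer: 97969/225 ≈ 435.42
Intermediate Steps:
S(q, R) = 12 - 6*q (S(q, R) = (-2 + q)*(-6) = 12 - 6*q)
M = 4
a(C) = -18 (a(C) = 12 - 6*5 = 12 - 30 = -18)
T = -43/15 (T = -5 + (-51 - 77)/(-12 - 48) = -5 - 128/(-60) = -5 - 128*(-1/60) = -5 + 32/15 = -43/15 ≈ -2.8667)
(a(M) + T)**2 = (-18 - 43/15)**2 = (-313/15)**2 = 97969/225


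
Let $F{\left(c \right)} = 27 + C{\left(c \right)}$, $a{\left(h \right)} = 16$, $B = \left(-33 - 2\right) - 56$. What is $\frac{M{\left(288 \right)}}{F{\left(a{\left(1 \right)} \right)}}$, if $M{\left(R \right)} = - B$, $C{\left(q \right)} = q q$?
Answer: $\frac{91}{283} \approx 0.32155$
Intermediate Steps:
$B = -91$ ($B = -35 - 56 = -91$)
$C{\left(q \right)} = q^{2}$
$M{\left(R \right)} = 91$ ($M{\left(R \right)} = \left(-1\right) \left(-91\right) = 91$)
$F{\left(c \right)} = 27 + c^{2}$
$\frac{M{\left(288 \right)}}{F{\left(a{\left(1 \right)} \right)}} = \frac{91}{27 + 16^{2}} = \frac{91}{27 + 256} = \frac{91}{283}$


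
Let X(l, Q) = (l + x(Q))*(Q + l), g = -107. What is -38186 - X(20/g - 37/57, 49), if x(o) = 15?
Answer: -1445811289258/37197801 ≈ -38868.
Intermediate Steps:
X(l, Q) = (15 + l)*(Q + l) (X(l, Q) = (l + 15)*(Q + l) = (15 + l)*(Q + l))
-38186 - X(20/g - 37/57, 49) = -38186 - ((20/(-107) - 37/57)² + 15*49 + 15*(20/(-107) - 37/57) + 49*(20/(-107) - 37/57)) = -38186 - ((20*(-1/107) - 37*1/57)² + 735 + 15*(20*(-1/107) - 37*1/57) + 49*(20*(-1/107) - 37*1/57)) = -38186 - ((-20/107 - 37/57)² + 735 + 15*(-20/107 - 37/57) + 49*(-20/107 - 37/57)) = -38186 - ((-5099/6099)² + 735 + 15*(-5099/6099) + 49*(-5099/6099)) = -38186 - (25999801/37197801 + 735 - 25495/2033 - 249851/6099) = -38186 - 1*25376060272/37197801 = -38186 - 25376060272/37197801 = -1445811289258/37197801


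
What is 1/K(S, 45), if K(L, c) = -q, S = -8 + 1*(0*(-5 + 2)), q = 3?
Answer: -⅓ ≈ -0.33333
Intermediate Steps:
S = -8 (S = -8 + 1*(0*(-3)) = -8 + 1*0 = -8 + 0 = -8)
K(L, c) = -3 (K(L, c) = -1*3 = -3)
1/K(S, 45) = 1/(-3) = -⅓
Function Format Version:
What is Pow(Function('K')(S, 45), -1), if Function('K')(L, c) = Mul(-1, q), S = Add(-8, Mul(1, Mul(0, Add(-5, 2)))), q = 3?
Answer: Rational(-1, 3) ≈ -0.33333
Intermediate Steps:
S = -8 (S = Add(-8, Mul(1, Mul(0, -3))) = Add(-8, Mul(1, 0)) = Add(-8, 0) = -8)
Function('K')(L, c) = -3 (Function('K')(L, c) = Mul(-1, 3) = -3)
Pow(Function('K')(S, 45), -1) = Pow(-3, -1) = Rational(-1, 3)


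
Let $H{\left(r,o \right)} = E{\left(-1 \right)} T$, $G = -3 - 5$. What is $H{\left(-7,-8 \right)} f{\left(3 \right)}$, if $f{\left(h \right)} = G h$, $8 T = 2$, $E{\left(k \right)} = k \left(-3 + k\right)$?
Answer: $-24$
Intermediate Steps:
$T = \frac{1}{4}$ ($T = \frac{1}{8} \cdot 2 = \frac{1}{4} \approx 0.25$)
$G = -8$ ($G = -3 - 5 = -8$)
$H{\left(r,o \right)} = 1$ ($H{\left(r,o \right)} = - (-3 - 1) \frac{1}{4} = \left(-1\right) \left(-4\right) \frac{1}{4} = 4 \cdot \frac{1}{4} = 1$)
$f{\left(h \right)} = - 8 h$
$H{\left(-7,-8 \right)} f{\left(3 \right)} = 1 \left(\left(-8\right) 3\right) = 1 \left(-24\right) = -24$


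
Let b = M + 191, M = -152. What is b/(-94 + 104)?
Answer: 39/10 ≈ 3.9000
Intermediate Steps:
b = 39 (b = -152 + 191 = 39)
b/(-94 + 104) = 39/(-94 + 104) = 39/10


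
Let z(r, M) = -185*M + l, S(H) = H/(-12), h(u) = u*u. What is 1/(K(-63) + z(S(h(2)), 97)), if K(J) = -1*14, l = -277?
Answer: -1/18236 ≈ -5.4837e-5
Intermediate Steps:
K(J) = -14
h(u) = u²
S(H) = -H/12 (S(H) = H*(-1/12) = -H/12)
z(r, M) = -277 - 185*M (z(r, M) = -185*M - 277 = -277 - 185*M)
1/(K(-63) + z(S(h(2)), 97)) = 1/(-14 + (-277 - 185*97)) = 1/(-14 + (-277 - 17945)) = 1/(-14 - 18222) = 1/(-18236) = -1/18236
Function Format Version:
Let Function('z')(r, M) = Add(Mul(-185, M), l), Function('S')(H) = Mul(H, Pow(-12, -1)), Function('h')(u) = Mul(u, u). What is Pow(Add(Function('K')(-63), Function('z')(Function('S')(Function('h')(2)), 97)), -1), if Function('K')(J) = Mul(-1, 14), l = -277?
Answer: Rational(-1, 18236) ≈ -5.4837e-5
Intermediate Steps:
Function('K')(J) = -14
Function('h')(u) = Pow(u, 2)
Function('S')(H) = Mul(Rational(-1, 12), H) (Function('S')(H) = Mul(H, Rational(-1, 12)) = Mul(Rational(-1, 12), H))
Function('z')(r, M) = Add(-277, Mul(-185, M)) (Function('z')(r, M) = Add(Mul(-185, M), -277) = Add(-277, Mul(-185, M)))
Pow(Add(Function('K')(-63), Function('z')(Function('S')(Function('h')(2)), 97)), -1) = Pow(Add(-14, Add(-277, Mul(-185, 97))), -1) = Pow(Add(-14, Add(-277, -17945)), -1) = Pow(Add(-14, -18222), -1) = Pow(-18236, -1) = Rational(-1, 18236)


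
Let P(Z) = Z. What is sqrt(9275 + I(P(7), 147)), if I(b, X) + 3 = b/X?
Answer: sqrt(4088973)/21 ≈ 96.292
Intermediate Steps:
I(b, X) = -3 + b/X
sqrt(9275 + I(P(7), 147)) = sqrt(9275 + (-3 + 7/147)) = sqrt(9275 + (-3 + 7*(1/147))) = sqrt(9275 + (-3 + 1/21)) = sqrt(9275 - 62/21) = sqrt(194713/21) = sqrt(4088973)/21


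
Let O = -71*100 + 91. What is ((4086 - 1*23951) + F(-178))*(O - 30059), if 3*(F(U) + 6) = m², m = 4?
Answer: 736380532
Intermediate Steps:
O = -7009 (O = -7100 + 91 = -7009)
F(U) = -⅔ (F(U) = -6 + (⅓)*4² = -6 + (⅓)*16 = -6 + 16/3 = -⅔)
((4086 - 1*23951) + F(-178))*(O - 30059) = ((4086 - 1*23951) - ⅔)*(-7009 - 30059) = ((4086 - 23951) - ⅔)*(-37068) = (-19865 - ⅔)*(-37068) = -59597/3*(-37068) = 736380532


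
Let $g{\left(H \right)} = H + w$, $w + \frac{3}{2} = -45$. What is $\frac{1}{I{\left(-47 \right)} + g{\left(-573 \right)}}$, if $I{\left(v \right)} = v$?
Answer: $- \frac{2}{1333} \approx -0.0015004$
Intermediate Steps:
$w = - \frac{93}{2}$ ($w = - \frac{3}{2} - 45 = - \frac{93}{2} \approx -46.5$)
$g{\left(H \right)} = - \frac{93}{2} + H$ ($g{\left(H \right)} = H - \frac{93}{2} = - \frac{93}{2} + H$)
$\frac{1}{I{\left(-47 \right)} + g{\left(-573 \right)}} = \frac{1}{-47 - \frac{1239}{2}} = \frac{1}{- \frac{1333}{2}} = - \frac{2}{1333}$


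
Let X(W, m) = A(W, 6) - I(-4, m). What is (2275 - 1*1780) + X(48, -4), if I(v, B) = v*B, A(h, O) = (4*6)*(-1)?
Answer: 455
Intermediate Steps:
A(h, O) = -24 (A(h, O) = 24*(-1) = -24)
I(v, B) = B*v
X(W, m) = -24 + 4*m (X(W, m) = -24 - m*(-4) = -24 - (-4)*m = -24 + 4*m)
(2275 - 1*1780) + X(48, -4) = (2275 - 1*1780) + (-24 + 4*(-4)) = (2275 - 1780) + (-24 - 16) = 495 - 40 = 455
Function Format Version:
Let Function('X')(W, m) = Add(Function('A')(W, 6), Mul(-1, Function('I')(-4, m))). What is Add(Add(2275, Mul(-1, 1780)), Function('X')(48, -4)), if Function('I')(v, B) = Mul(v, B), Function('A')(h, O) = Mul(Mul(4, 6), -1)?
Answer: 455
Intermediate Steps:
Function('A')(h, O) = -24 (Function('A')(h, O) = Mul(24, -1) = -24)
Function('I')(v, B) = Mul(B, v)
Function('X')(W, m) = Add(-24, Mul(4, m)) (Function('X')(W, m) = Add(-24, Mul(-1, Mul(m, -4))) = Add(-24, Mul(-1, Mul(-4, m))) = Add(-24, Mul(4, m)))
Add(Add(2275, Mul(-1, 1780)), Function('X')(48, -4)) = Add(Add(2275, Mul(-1, 1780)), Add(-24, Mul(4, -4))) = Add(Add(2275, -1780), Add(-24, -16)) = Add(495, -40) = 455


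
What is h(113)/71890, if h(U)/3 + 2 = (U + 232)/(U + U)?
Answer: -321/16247140 ≈ -1.9757e-5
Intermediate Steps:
h(U) = -6 + 3*(232 + U)/(2*U) (h(U) = -6 + 3*((U + 232)/(U + U)) = -6 + 3*((232 + U)/((2*U))) = -6 + 3*((232 + U)*(1/(2*U))) = -6 + 3*((232 + U)/(2*U)) = -6 + 3*(232 + U)/(2*U))
h(113)/71890 = (-9/2 + 348/113)/71890 = (-9/2 + 348*(1/113))*(1/71890) = (-9/2 + 348/113)*(1/71890) = -321/226*1/71890 = -321/16247140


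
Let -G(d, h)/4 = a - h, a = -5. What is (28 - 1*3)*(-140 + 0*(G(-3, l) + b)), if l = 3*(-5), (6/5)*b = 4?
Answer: -3500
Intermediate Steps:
b = 10/3 (b = (5/6)*4 = 10/3 ≈ 3.3333)
l = -15
G(d, h) = 20 + 4*h (G(d, h) = -4*(-5 - h) = 20 + 4*h)
(28 - 1*3)*(-140 + 0*(G(-3, l) + b)) = (28 - 1*3)*(-140 + 0*((20 + 4*(-15)) + 10/3)) = (28 - 3)*(-140 + 0*((20 - 60) + 10/3)) = 25*(-140 + 0*(-40 + 10/3)) = 25*(-140 + 0*(-110/3)) = 25*(-140 + 0) = 25*(-140) = -3500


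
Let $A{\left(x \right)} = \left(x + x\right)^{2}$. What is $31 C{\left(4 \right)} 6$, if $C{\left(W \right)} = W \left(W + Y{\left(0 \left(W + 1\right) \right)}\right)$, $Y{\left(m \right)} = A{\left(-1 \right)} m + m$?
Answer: $2976$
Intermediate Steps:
$A{\left(x \right)} = 4 x^{2}$ ($A{\left(x \right)} = \left(2 x\right)^{2} = 4 x^{2}$)
$Y{\left(m \right)} = 5 m$ ($Y{\left(m \right)} = 4 \left(-1\right)^{2} m + m = 4 \cdot 1 m + m = 4 m + m = 5 m$)
$C{\left(W \right)} = W^{2}$ ($C{\left(W \right)} = W \left(W + 5 \cdot 0 \left(W + 1\right)\right) = W \left(W + 5 \cdot 0 \left(1 + W\right)\right) = W \left(W + 5 \cdot 0\right) = W \left(W + 0\right) = W W = W^{2}$)
$31 C{\left(4 \right)} 6 = 31 \cdot 4^{2} \cdot 6 = 31 \cdot 16 \cdot 6 = 496 \cdot 6 = 2976$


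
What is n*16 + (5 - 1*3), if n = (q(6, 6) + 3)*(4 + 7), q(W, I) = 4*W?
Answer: 4754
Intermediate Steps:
n = 297 (n = (4*6 + 3)*(4 + 7) = (24 + 3)*11 = 27*11 = 297)
n*16 + (5 - 1*3) = 297*16 + (5 - 1*3) = 4752 + (5 - 3) = 4752 + 2 = 4754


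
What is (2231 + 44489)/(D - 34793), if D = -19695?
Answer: -5840/6811 ≈ -0.85744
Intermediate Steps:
(2231 + 44489)/(D - 34793) = (2231 + 44489)/(-19695 - 34793) = 46720/(-54488) = 46720*(-1/54488) = -5840/6811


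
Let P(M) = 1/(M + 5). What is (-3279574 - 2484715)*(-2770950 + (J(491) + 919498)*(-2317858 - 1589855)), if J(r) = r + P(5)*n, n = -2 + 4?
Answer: 103614723983543925672/5 ≈ 2.0723e+19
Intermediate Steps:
P(M) = 1/(5 + M)
n = 2
J(r) = ⅕ + r (J(r) = r + 2/(5 + 5) = r + 2/10 = r + (⅒)*2 = r + ⅕ = ⅕ + r)
(-3279574 - 2484715)*(-2770950 + (J(491) + 919498)*(-2317858 - 1589855)) = (-3279574 - 2484715)*(-2770950 + ((⅕ + 491) + 919498)*(-2317858 - 1589855)) = -5764289*(-2770950 + (2456/5 + 919498)*(-3907713)) = -5764289*(-2770950 + (4599946/5)*(-3907713)) = -5764289*(-2770950 - 17975268783498/5) = -5764289*(-17975282638248/5) = 103614723983543925672/5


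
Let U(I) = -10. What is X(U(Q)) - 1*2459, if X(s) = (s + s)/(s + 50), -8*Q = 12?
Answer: -4919/2 ≈ -2459.5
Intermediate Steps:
Q = -3/2 (Q = -⅛*12 = -3/2 ≈ -1.5000)
X(s) = 2*s/(50 + s) (X(s) = (2*s)/(50 + s) = 2*s/(50 + s))
X(U(Q)) - 1*2459 = 2*(-10)/(50 - 10) - 1*2459 = 2*(-10)/40 - 2459 = 2*(-10)*(1/40) - 2459 = -½ - 2459 = -4919/2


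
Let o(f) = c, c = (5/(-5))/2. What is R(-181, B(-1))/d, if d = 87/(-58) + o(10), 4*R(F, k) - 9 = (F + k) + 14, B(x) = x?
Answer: 159/8 ≈ 19.875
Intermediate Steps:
R(F, k) = 23/4 + F/4 + k/4 (R(F, k) = 9/4 + ((F + k) + 14)/4 = 9/4 + (14 + F + k)/4 = 9/4 + (7/2 + F/4 + k/4) = 23/4 + F/4 + k/4)
c = -½ (c = (5*(-⅕))*(½) = -1*½ = -½ ≈ -0.50000)
o(f) = -½
d = -2 (d = 87/(-58) - ½ = 87*(-1/58) - ½ = -3/2 - ½ = -2)
R(-181, B(-1))/d = (23/4 + (¼)*(-181) + (¼)*(-1))/(-2) = (23/4 - 181/4 - ¼)*(-½) = -159/4*(-½) = 159/8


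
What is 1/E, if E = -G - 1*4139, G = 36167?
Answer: -1/40306 ≈ -2.4810e-5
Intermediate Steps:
E = -40306 (E = -1*36167 - 1*4139 = -36167 - 4139 = -40306)
1/E = 1/(-40306) = -1/40306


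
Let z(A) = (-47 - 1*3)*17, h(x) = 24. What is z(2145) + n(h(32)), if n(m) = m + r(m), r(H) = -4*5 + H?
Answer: -822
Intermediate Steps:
r(H) = -20 + H
z(A) = -850 (z(A) = (-47 - 3)*17 = -50*17 = -850)
n(m) = -20 + 2*m (n(m) = m + (-20 + m) = -20 + 2*m)
z(2145) + n(h(32)) = -850 + (-20 + 2*24) = -850 + (-20 + 48) = -850 + 28 = -822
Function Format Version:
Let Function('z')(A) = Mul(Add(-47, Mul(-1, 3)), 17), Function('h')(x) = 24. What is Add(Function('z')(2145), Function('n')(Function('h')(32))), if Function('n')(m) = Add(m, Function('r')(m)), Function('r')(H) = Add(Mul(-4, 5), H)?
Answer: -822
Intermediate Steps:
Function('r')(H) = Add(-20, H)
Function('z')(A) = -850 (Function('z')(A) = Mul(Add(-47, -3), 17) = Mul(-50, 17) = -850)
Function('n')(m) = Add(-20, Mul(2, m)) (Function('n')(m) = Add(m, Add(-20, m)) = Add(-20, Mul(2, m)))
Add(Function('z')(2145), Function('n')(Function('h')(32))) = Add(-850, Add(-20, Mul(2, 24))) = Add(-850, Add(-20, 48)) = Add(-850, 28) = -822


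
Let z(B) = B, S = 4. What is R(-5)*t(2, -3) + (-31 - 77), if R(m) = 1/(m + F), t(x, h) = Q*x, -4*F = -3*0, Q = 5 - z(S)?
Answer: -542/5 ≈ -108.40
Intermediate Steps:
Q = 1 (Q = 5 - 1*4 = 5 - 4 = 1)
F = 0 (F = -(-3)*0/4 = -¼*0 = 0)
t(x, h) = x (t(x, h) = 1*x = x)
R(m) = 1/m (R(m) = 1/(m + 0) = 1/m)
R(-5)*t(2, -3) + (-31 - 77) = 2/(-5) + (-31 - 77) = -⅕*2 - 108 = -⅖ - 108 = -542/5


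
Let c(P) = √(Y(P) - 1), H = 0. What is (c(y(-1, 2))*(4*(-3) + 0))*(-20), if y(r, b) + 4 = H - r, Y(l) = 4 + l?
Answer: 0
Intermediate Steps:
y(r, b) = -4 - r (y(r, b) = -4 + (0 - r) = -4 - r)
c(P) = √(3 + P) (c(P) = √((4 + P) - 1) = √(3 + P))
(c(y(-1, 2))*(4*(-3) + 0))*(-20) = (√(3 + (-4 - 1*(-1)))*(4*(-3) + 0))*(-20) = (√(3 + (-4 + 1))*(-12 + 0))*(-20) = (√(3 - 3)*(-12))*(-20) = (√0*(-12))*(-20) = (0*(-12))*(-20) = 0*(-20) = 0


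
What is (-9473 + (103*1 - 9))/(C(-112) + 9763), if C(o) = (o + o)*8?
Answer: -9379/7971 ≈ -1.1766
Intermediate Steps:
C(o) = 16*o (C(o) = (2*o)*8 = 16*o)
(-9473 + (103*1 - 9))/(C(-112) + 9763) = (-9473 + (103*1 - 9))/(16*(-112) + 9763) = (-9473 + (103 - 9))/(-1792 + 9763) = (-9473 + 94)/7971 = -9379*1/7971 = -9379/7971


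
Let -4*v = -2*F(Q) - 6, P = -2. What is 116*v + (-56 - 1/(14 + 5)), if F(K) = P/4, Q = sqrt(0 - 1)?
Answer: 1690/19 ≈ 88.947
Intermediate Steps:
Q = I (Q = sqrt(-1) = I ≈ 1.0*I)
F(K) = -1/2 (F(K) = -2/4 = -2*1/4 = -1/2)
v = 5/4 (v = -(-2*(-1/2) - 6)/4 = -(1 - 6)/4 = -1/4*(-5) = 5/4 ≈ 1.2500)
116*v + (-56 - 1/(14 + 5)) = 116*(5/4) + (-56 - 1/(14 + 5)) = 145 + (-56 - 1/19) = 145 - 1065/19 = 1690/19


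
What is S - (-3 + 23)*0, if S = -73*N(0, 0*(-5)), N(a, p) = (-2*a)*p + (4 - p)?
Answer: -292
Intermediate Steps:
N(a, p) = 4 - p - 2*a*p (N(a, p) = -2*a*p + (4 - p) = 4 - p - 2*a*p)
S = -292 (S = -73*(4 - 0*(-5) - 2*0*0*(-5)) = -73*(4 - 1*0 - 2*0*0) = -73*(4 + 0 + 0) = -73*4 = -292)
S - (-3 + 23)*0 = -292 - (-3 + 23)*0 = -292 - 20*0 = -292 - 1*0 = -292 + 0 = -292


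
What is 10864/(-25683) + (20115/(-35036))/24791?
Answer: -1348106044687/3186810759444 ≈ -0.42303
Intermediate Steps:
10864/(-25683) + (20115/(-35036))/24791 = 10864*(-1/25683) + (20115*(-1/35036))*(1/24791) = -1552/3669 - 20115/35036*1/24791 = -1552/3669 - 20115/868577476 = -1348106044687/3186810759444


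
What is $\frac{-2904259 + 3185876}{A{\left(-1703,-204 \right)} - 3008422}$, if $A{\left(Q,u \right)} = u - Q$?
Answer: $- \frac{281617}{3006923} \approx -0.093656$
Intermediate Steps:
$\frac{-2904259 + 3185876}{A{\left(-1703,-204 \right)} - 3008422} = \frac{-2904259 + 3185876}{\left(-204 - -1703\right) - 3008422} = \frac{281617}{\left(-204 + 1703\right) - 3008422} = \frac{281617}{1499 - 3008422} = \frac{281617}{-3006923} = 281617 \left(- \frac{1}{3006923}\right) = - \frac{281617}{3006923}$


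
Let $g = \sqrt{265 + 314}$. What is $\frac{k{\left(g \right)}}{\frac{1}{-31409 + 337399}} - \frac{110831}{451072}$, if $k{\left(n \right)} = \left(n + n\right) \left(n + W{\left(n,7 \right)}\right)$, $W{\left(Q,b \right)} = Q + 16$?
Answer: $\frac{319662475173649}{451072} + 9791680 \sqrt{579} \approx 9.4428 \cdot 10^{8}$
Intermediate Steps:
$g = \sqrt{579} \approx 24.062$
$W{\left(Q,b \right)} = 16 + Q$
$k{\left(n \right)} = 2 n \left(16 + 2 n\right)$ ($k{\left(n \right)} = \left(n + n\right) \left(n + \left(16 + n\right)\right) = 2 n \left(16 + 2 n\right)$)
$\frac{k{\left(g \right)}}{\frac{1}{-31409 + 337399}} - \frac{110831}{451072} = \frac{4 \sqrt{579} \left(8 + \sqrt{579}\right)}{\frac{1}{-31409 + 337399}} - \frac{110831}{451072} = \frac{4 \sqrt{579} \left(8 + \sqrt{579}\right)}{\frac{1}{305990}} - \frac{110831}{451072} = 4 \sqrt{579} \left(8 + \sqrt{579}\right) \frac{1}{\frac{1}{305990}} - \frac{110831}{451072} = 4 \sqrt{579} \left(8 + \sqrt{579}\right) 305990 - \frac{110831}{451072} = 1223960 \sqrt{579} \left(8 + \sqrt{579}\right) - \frac{110831}{451072} = - \frac{110831}{451072} + 1223960 \sqrt{579} \left(8 + \sqrt{579}\right)$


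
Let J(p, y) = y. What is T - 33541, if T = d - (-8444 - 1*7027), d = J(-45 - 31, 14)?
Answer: -18056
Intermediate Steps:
d = 14
T = 15485 (T = 14 - (-8444 - 1*7027) = 14 - (-8444 - 7027) = 14 - 1*(-15471) = 14 + 15471 = 15485)
T - 33541 = 15485 - 33541 = -18056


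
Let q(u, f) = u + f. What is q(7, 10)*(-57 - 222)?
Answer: -4743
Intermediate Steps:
q(u, f) = f + u
q(7, 10)*(-57 - 222) = (10 + 7)*(-57 - 222) = 17*(-279) = -4743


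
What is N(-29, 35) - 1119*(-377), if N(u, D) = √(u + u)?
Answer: 421863 + I*√58 ≈ 4.2186e+5 + 7.6158*I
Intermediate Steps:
N(u, D) = √2*√u (N(u, D) = √(2*u) = √2*√u)
N(-29, 35) - 1119*(-377) = √2*√(-29) - 1119*(-377) = √2*(I*√29) + 421863 = I*√58 + 421863 = 421863 + I*√58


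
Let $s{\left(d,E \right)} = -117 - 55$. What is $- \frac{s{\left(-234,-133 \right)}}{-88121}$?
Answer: $- \frac{172}{88121} \approx -0.0019519$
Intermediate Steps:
$s{\left(d,E \right)} = -172$ ($s{\left(d,E \right)} = -117 - 55 = -172$)
$- \frac{s{\left(-234,-133 \right)}}{-88121} = - \frac{-172}{-88121} = - \frac{\left(-172\right) \left(-1\right)}{88121} = \left(-1\right) \frac{172}{88121} = - \frac{172}{88121}$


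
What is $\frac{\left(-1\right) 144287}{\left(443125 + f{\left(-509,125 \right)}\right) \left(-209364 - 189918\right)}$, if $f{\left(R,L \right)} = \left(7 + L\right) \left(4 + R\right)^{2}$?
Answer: $\frac{11099}{1047544737450} \approx 1.0595 \cdot 10^{-8}$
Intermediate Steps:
$f{\left(R,L \right)} = \left(4 + R\right)^{2} \left(7 + L\right)$
$\frac{\left(-1\right) 144287}{\left(443125 + f{\left(-509,125 \right)}\right) \left(-209364 - 189918\right)} = \frac{\left(-1\right) 144287}{\left(443125 + \left(4 - 509\right)^{2} \left(7 + 125\right)\right) \left(-209364 - 189918\right)} = - \frac{144287}{\left(443125 + \left(-505\right)^{2} \cdot 132\right) \left(-399282\right)} = - \frac{144287}{\left(443125 + 255025 \cdot 132\right) \left(-399282\right)} = - \frac{144287}{\left(443125 + 33663300\right) \left(-399282\right)} = - \frac{144287}{34106425 \left(-399282\right)} = - \frac{144287}{-13618081586850} = \left(-144287\right) \left(- \frac{1}{13618081586850}\right) = \frac{11099}{1047544737450}$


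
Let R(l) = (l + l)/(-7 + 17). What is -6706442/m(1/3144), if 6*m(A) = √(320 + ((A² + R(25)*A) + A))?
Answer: -126510321888*√3163134385/3163134385 ≈ -2.2494e+6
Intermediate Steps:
R(l) = l/5 (R(l) = (2*l)/10 = (2*l)*(⅒) = l/5)
m(A) = √(320 + A² + 6*A)/6 (m(A) = √(320 + ((A² + ((⅕)*25)*A) + A))/6 = √(320 + ((A² + 5*A) + A))/6 = √(320 + (A² + 6*A))/6 = √(320 + A² + 6*A)/6)
-6706442/m(1/3144) = -6706442*6/√(320 + (1/3144)² + 6/3144) = -6706442*6/√(320 + (1/3144)² + 6*(1/3144)) = -6706442*6/√(320 + 1/9884736 + 1/524) = -6706442*18864*√3163134385/3163134385 = -126510321888*√3163134385/3163134385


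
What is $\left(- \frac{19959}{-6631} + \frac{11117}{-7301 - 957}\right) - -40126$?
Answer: $\frac{2197342633143}{54758798} \approx 40128.0$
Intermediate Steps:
$\left(- \frac{19959}{-6631} + \frac{11117}{-7301 - 957}\right) - -40126 = \left(\left(-19959\right) \left(- \frac{1}{6631}\right) + \frac{11117}{-7301 - 957}\right) + 40126 = \left(\frac{19959}{6631} + \frac{11117}{-8258}\right) + 40126 = \left(\frac{19959}{6631} + 11117 \left(- \frac{1}{8258}\right)\right) + 40126 = \left(\frac{19959}{6631} - \frac{11117}{8258}\right) + 40126 = \frac{91104595}{54758798} + 40126 = \frac{2197342633143}{54758798}$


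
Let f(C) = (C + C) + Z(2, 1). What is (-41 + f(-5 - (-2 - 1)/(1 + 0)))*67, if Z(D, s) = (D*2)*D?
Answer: -2479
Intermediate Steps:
Z(D, s) = 2*D**2 (Z(D, s) = (2*D)*D = 2*D**2)
f(C) = 8 + 2*C (f(C) = (C + C) + 2*2**2 = 2*C + 2*4 = 2*C + 8 = 8 + 2*C)
(-41 + f(-5 - (-2 - 1)/(1 + 0)))*67 = (-41 + (8 + 2*(-5 - (-2 - 1)/(1 + 0))))*67 = (-41 + (8 + 2*(-5 - (-3)/1)))*67 = (-41 + (8 + 2*(-5 - (-3))))*67 = (-41 + (8 + 2*(-5 - 1*(-3))))*67 = (-41 + (8 + 2*(-5 + 3)))*67 = (-41 + (8 + 2*(-2)))*67 = (-41 + (8 - 4))*67 = (-41 + 4)*67 = -37*67 = -2479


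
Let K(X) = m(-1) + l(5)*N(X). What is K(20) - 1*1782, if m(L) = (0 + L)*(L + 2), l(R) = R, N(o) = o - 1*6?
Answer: -1713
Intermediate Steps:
N(o) = -6 + o (N(o) = o - 6 = -6 + o)
m(L) = L*(2 + L)
K(X) = -31 + 5*X (K(X) = -(2 - 1) + 5*(-6 + X) = -1*1 + (-30 + 5*X) = -1 + (-30 + 5*X) = -31 + 5*X)
K(20) - 1*1782 = (-31 + 5*20) - 1*1782 = (-31 + 100) - 1782 = 69 - 1782 = -1713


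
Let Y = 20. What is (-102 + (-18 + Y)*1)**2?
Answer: 10000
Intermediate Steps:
(-102 + (-18 + Y)*1)**2 = (-102 + (-18 + 20)*1)**2 = (-102 + 2*1)**2 = (-102 + 2)**2 = (-100)**2 = 10000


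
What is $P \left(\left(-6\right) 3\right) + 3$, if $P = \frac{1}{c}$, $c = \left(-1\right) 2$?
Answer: $12$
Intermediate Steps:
$c = -2$
$P = - \frac{1}{2}$ ($P = \frac{1}{-2} = - \frac{1}{2} \approx -0.5$)
$P \left(\left(-6\right) 3\right) + 3 = - \frac{\left(-6\right) 3}{2} + 3 = \left(- \frac{1}{2}\right) \left(-18\right) + 3 = 9 + 3 = 12$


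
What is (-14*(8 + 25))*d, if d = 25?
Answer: -11550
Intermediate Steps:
(-14*(8 + 25))*d = -14*(8 + 25)*25 = -14*33*25 = -462*25 = -11550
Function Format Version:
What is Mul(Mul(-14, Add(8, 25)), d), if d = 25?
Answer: -11550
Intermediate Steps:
Mul(Mul(-14, Add(8, 25)), d) = Mul(Mul(-14, Add(8, 25)), 25) = Mul(Mul(-14, 33), 25) = Mul(-462, 25) = -11550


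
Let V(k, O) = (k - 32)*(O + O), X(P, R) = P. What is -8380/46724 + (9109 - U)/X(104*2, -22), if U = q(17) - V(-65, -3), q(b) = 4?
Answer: 112718087/2429648 ≈ 46.393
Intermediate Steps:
V(k, O) = 2*O*(-32 + k) (V(k, O) = (-32 + k)*(2*O) = 2*O*(-32 + k))
U = -578 (U = 4 - 2*(-3)*(-32 - 65) = 4 - 2*(-3)*(-97) = 4 - 1*582 = 4 - 582 = -578)
-8380/46724 + (9109 - U)/X(104*2, -22) = -8380/46724 + (9109 - 1*(-578))/((104*2)) = -8380*1/46724 + (9109 + 578)/208 = -2095/11681 + 9687*(1/208) = -2095/11681 + 9687/208 = 112718087/2429648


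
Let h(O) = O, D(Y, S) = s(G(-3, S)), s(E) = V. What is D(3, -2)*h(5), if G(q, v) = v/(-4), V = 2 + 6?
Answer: 40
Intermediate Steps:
V = 8
G(q, v) = -v/4 (G(q, v) = v*(-¼) = -v/4)
s(E) = 8
D(Y, S) = 8
D(3, -2)*h(5) = 8*5 = 40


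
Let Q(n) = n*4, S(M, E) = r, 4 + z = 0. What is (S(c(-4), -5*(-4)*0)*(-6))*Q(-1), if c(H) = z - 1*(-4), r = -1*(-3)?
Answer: 72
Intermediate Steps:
z = -4 (z = -4 + 0 = -4)
r = 3
c(H) = 0 (c(H) = -4 - 1*(-4) = -4 + 4 = 0)
S(M, E) = 3
Q(n) = 4*n
(S(c(-4), -5*(-4)*0)*(-6))*Q(-1) = (3*(-6))*(4*(-1)) = -18*(-4) = 72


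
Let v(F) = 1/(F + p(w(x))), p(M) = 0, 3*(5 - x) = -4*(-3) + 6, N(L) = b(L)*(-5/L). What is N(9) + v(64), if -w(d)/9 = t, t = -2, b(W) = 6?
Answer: -637/192 ≈ -3.3177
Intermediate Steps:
N(L) = -30/L (N(L) = 6*(-5/L) = -30/L)
x = -1 (x = 5 - (-4*(-3) + 6)/3 = 5 - (12 + 6)/3 = 5 - 1/3*18 = 5 - 6 = -1)
w(d) = 18 (w(d) = -9*(-2) = 18)
v(F) = 1/F (v(F) = 1/(F + 0) = 1/F)
N(9) + v(64) = -30/9 + 1/64 = -30*1/9 + 1/64 = -10/3 + 1/64 = -637/192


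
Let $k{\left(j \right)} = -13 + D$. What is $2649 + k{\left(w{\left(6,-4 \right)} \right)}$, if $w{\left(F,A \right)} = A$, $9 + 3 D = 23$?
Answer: $\frac{7922}{3} \approx 2640.7$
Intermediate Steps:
$D = \frac{14}{3}$ ($D = -3 + \frac{1}{3} \cdot 23 = -3 + \frac{23}{3} = \frac{14}{3} \approx 4.6667$)
$k{\left(j \right)} = - \frac{25}{3}$ ($k{\left(j \right)} = -13 + \frac{14}{3} = - \frac{25}{3}$)
$2649 + k{\left(w{\left(6,-4 \right)} \right)} = 2649 - \frac{25}{3} = \frac{7922}{3}$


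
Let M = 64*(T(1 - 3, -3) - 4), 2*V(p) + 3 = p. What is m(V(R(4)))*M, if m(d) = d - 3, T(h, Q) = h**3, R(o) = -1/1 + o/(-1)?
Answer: 5376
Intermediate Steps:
R(o) = -1 - o (R(o) = -1*1 + o*(-1) = -1 - o)
V(p) = -3/2 + p/2
m(d) = -3 + d
M = -768 (M = 64*((1 - 3)**3 - 4) = 64*((-2)**3 - 4) = 64*(-8 - 4) = 64*(-12) = -768)
m(V(R(4)))*M = (-3 + (-3/2 + (-1 - 1*4)/2))*(-768) = (-3 + (-3/2 + (-1 - 4)/2))*(-768) = (-3 + (-3/2 + (1/2)*(-5)))*(-768) = (-3 + (-3/2 - 5/2))*(-768) = (-3 - 4)*(-768) = -7*(-768) = 5376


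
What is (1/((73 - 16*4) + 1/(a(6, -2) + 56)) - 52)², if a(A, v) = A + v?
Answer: 788037184/292681 ≈ 2692.5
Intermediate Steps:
(1/((73 - 16*4) + 1/(a(6, -2) + 56)) - 52)² = (1/((73 - 16*4) + 1/((6 - 2) + 56)) - 52)² = (1/((73 - 64) + 1/(4 + 56)) - 52)² = (1/(9 + 1/60) - 52)² = (1/(541/60) - 52)² = (60/541 - 52)² = (-28072/541)² = 788037184/292681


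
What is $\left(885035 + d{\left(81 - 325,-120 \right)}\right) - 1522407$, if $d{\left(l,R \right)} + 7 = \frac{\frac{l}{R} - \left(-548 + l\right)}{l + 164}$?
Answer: $- \frac{1529733421}{2400} \approx -6.3739 \cdot 10^{5}$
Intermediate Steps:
$d{\left(l,R \right)} = -7 + \frac{548 - l + \frac{l}{R}}{164 + l}$ ($d{\left(l,R \right)} = -7 + \frac{\frac{l}{R} - \left(-548 + l\right)}{l + 164} = -7 + \frac{548 - l + \frac{l}{R}}{164 + l}$)
$\left(885035 + d{\left(81 - 325,-120 \right)}\right) - 1522407 = \left(885035 + \frac{\left(81 - 325\right) - -72000 - - 960 \left(81 - 325\right)}{\left(-120\right) \left(164 + \left(81 - 325\right)\right)}\right) - 1522407 = \left(885035 - \frac{\left(81 - 325\right) + 72000 - - 960 \left(81 - 325\right)}{120 \left(164 + \left(81 - 325\right)\right)}\right) - 1522407 = \left(885035 - \frac{-244 + 72000 - \left(-960\right) \left(-244\right)}{120 \left(164 - 244\right)}\right) - 1522407 = \left(885035 - \frac{-244 + 72000 - 234240}{120 \left(-80\right)}\right) - 1522407 = \left(885035 - \left(- \frac{1}{9600}\right) \left(-162484\right)\right) - 1522407 = \left(885035 - \frac{40621}{2400}\right) - 1522407 = \frac{2124043379}{2400} - 1522407 = - \frac{1529733421}{2400}$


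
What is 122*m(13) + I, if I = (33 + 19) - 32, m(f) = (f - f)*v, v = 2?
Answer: 20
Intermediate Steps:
m(f) = 0 (m(f) = (f - f)*2 = 0*2 = 0)
I = 20 (I = 52 - 32 = 20)
122*m(13) + I = 122*0 + 20 = 0 + 20 = 20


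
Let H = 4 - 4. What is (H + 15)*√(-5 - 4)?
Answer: 45*I ≈ 45.0*I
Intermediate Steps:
H = 0
(H + 15)*√(-5 - 4) = (0 + 15)*√(-5 - 4) = 15*√(-9) = 15*(3*I) = 45*I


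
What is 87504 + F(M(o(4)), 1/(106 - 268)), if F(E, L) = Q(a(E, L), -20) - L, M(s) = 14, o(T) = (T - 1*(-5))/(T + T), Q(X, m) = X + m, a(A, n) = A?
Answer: 14174677/162 ≈ 87498.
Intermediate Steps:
o(T) = (5 + T)/(2*T) (o(T) = (T + 5)/((2*T)) = (5 + T)*(1/(2*T)) = (5 + T)/(2*T))
F(E, L) = -20 + E - L (F(E, L) = (E - 20) - L = (-20 + E) - L = -20 + E - L)
87504 + F(M(o(4)), 1/(106 - 268)) = 87504 + (-20 + 14 - 1/(106 - 268)) = 87504 + (-20 + 14 - 1/(-162)) = 87504 + (-20 + 14 - 1*(-1/162)) = 87504 + (-20 + 14 + 1/162) = 87504 - 971/162 = 14174677/162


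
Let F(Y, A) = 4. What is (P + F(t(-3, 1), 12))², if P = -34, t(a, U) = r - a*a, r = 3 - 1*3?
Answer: 900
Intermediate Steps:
r = 0 (r = 3 - 3 = 0)
t(a, U) = -a² (t(a, U) = 0 - a*a = 0 - a² = -a²)
(P + F(t(-3, 1), 12))² = (-34 + 4)² = (-30)² = 900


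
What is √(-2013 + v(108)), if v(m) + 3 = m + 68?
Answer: 4*I*√115 ≈ 42.895*I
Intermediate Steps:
v(m) = 65 + m (v(m) = -3 + (m + 68) = -3 + (68 + m) = 65 + m)
√(-2013 + v(108)) = √(-2013 + (65 + 108)) = √(-2013 + 173) = √(-1840) = 4*I*√115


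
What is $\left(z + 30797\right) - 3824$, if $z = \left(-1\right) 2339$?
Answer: $24634$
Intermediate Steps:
$z = -2339$
$\left(z + 30797\right) - 3824 = \left(-2339 + 30797\right) - 3824 = 28458 - 3824 = 24634$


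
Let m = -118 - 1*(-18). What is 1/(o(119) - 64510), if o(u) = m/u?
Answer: -119/7676790 ≈ -1.5501e-5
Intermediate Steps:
m = -100 (m = -118 + 18 = -100)
o(u) = -100/u
1/(o(119) - 64510) = 1/(-100/119 - 64510) = 1/(-7676790/119) = -119/7676790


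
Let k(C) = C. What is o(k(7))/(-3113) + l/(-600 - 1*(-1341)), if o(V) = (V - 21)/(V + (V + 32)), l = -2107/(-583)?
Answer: 13989374/2811907527 ≈ 0.0049751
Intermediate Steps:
l = 2107/583 (l = -2107*(-1/583) = 2107/583 ≈ 3.6141)
o(V) = (-21 + V)/(32 + 2*V) (o(V) = (-21 + V)/(V + (32 + V)) = (-21 + V)/(32 + 2*V))
o(k(7))/(-3113) + l/(-600 - 1*(-1341)) = ((-21 + 7)/(2*(16 + 7)))/(-3113) + 2107/(583*(-600 - 1*(-1341))) = ((½)*(-14)/23)*(-1/3113) + 2107/(583*(-600 + 1341)) = ((½)*(1/23)*(-14))*(-1/3113) + (2107/583)/741 = -7/23*(-1/3113) + (2107/583)*(1/741) = 7/71599 + 2107/432003 = 13989374/2811907527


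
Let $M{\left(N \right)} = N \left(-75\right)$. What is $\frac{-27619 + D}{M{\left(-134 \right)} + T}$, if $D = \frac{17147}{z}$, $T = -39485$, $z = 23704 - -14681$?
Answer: $\frac{1060138168}{1129862475} \approx 0.93829$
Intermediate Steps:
$z = 38385$ ($z = 23704 + 14681 = 38385$)
$M{\left(N \right)} = - 75 N$
$D = \frac{17147}{38385} \approx 0.44671$
$\frac{-27619 + D}{M{\left(-134 \right)} + T} = \frac{-27619 + \frac{17147}{38385}}{\left(-75\right) \left(-134\right) - 39485} = - \frac{1060138168}{38385 \left(10050 - 39485\right)} = - \frac{1060138168}{38385 \left(-29435\right)} = \left(- \frac{1060138168}{38385}\right) \left(- \frac{1}{29435}\right) = \frac{1060138168}{1129862475}$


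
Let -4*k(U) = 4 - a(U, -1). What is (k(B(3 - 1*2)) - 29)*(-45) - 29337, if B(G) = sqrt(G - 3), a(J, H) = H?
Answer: -111903/4 ≈ -27976.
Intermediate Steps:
B(G) = sqrt(-3 + G)
k(U) = -5/4 (k(U) = -(4 - 1*(-1))/4 = -(4 + 1)/4 = -1/4*5 = -5/4)
(k(B(3 - 1*2)) - 29)*(-45) - 29337 = (-5/4 - 29)*(-45) - 29337 = -121/4*(-45) - 29337 = 5445/4 - 29337 = -111903/4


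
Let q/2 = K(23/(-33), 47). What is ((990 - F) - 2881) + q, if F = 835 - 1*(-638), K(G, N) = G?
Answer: -111058/33 ≈ -3365.4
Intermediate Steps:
F = 1473 (F = 835 + 638 = 1473)
q = -46/33 (q = 2*(23/(-33)) = 2*(23*(-1/33)) = 2*(-23/33) = -46/33 ≈ -1.3939)
((990 - F) - 2881) + q = ((990 - 1*1473) - 2881) - 46/33 = ((990 - 1473) - 2881) - 46/33 = (-483 - 2881) - 46/33 = -3364 - 46/33 = -111058/33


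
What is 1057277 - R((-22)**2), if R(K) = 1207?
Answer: 1056070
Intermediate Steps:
1057277 - R((-22)**2) = 1057277 - 1*1207 = 1057277 - 1207 = 1056070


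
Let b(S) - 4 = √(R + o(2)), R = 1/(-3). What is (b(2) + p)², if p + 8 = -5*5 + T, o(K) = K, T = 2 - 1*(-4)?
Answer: (-69 + √15)²/9 ≈ 471.28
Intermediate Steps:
T = 6 (T = 2 + 4 = 6)
R = -⅓ ≈ -0.33333
b(S) = 4 + √15/3 (b(S) = 4 + √(-⅓ + 2) = 4 + √(5/3) = 4 + √15/3)
p = -27 (p = -8 + (-5*5 + 6) = -8 + (-25 + 6) = -8 - 19 = -27)
(b(2) + p)² = ((4 + √15/3) - 27)² = (-23 + √15/3)²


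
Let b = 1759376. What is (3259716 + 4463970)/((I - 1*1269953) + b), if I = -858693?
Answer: -1287281/61545 ≈ -20.916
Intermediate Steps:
(3259716 + 4463970)/((I - 1*1269953) + b) = (3259716 + 4463970)/((-858693 - 1*1269953) + 1759376) = 7723686/((-858693 - 1269953) + 1759376) = 7723686/(-2128646 + 1759376) = 7723686/(-369270) = 7723686*(-1/369270) = -1287281/61545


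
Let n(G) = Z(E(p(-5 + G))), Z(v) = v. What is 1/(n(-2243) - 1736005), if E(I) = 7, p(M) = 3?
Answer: -1/1735998 ≈ -5.7604e-7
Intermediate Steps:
n(G) = 7
1/(n(-2243) - 1736005) = 1/(7 - 1736005) = 1/(-1735998) = -1/1735998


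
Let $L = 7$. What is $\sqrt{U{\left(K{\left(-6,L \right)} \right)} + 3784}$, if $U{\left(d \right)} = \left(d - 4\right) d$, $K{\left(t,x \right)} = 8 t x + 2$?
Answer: $6 \sqrt{3241} \approx 341.58$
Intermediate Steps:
$K{\left(t,x \right)} = 2 + 8 t x$ ($K{\left(t,x \right)} = 8 t x + 2 = 2 + 8 t x$)
$U{\left(d \right)} = d \left(-4 + d\right)$ ($U{\left(d \right)} = \left(-4 + d\right) d = d \left(-4 + d\right)$)
$\sqrt{U{\left(K{\left(-6,L \right)} \right)} + 3784} = \sqrt{\left(2 + 8 \left(-6\right) 7\right) \left(-4 + \left(2 + 8 \left(-6\right) 7\right)\right) + 3784} = \sqrt{\left(2 - 336\right) \left(-4 + \left(2 - 336\right)\right) + 3784} = \sqrt{- 334 \left(-4 - 334\right) + 3784} = \sqrt{\left(-334\right) \left(-338\right) + 3784} = \sqrt{112892 + 3784} = \sqrt{116676} = 6 \sqrt{3241}$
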